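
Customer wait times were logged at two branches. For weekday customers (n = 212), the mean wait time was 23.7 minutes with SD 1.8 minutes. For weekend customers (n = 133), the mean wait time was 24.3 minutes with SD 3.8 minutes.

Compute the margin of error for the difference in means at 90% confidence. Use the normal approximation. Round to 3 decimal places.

0.579

Standard errors of each mean: 1.8/√212 = 0.1236 and 3.8/√133 = 0.3295.
SE(x̄₁ − x̄₂) = √(0.1236² + 0.3295²) = 0.3519 for independent samples with unequal variances.
With z* = 1.645, the margin is 1.645 × 0.3519 = 0.5789.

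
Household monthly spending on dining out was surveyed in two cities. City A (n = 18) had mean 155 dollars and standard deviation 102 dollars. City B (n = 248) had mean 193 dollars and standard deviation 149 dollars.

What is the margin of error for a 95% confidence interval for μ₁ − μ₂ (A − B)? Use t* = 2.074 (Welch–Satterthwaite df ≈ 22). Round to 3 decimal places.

Standard errors of each mean: 102/√18 = 24.0416 and 149/√248 = 9.4615.
SE(x̄₁ − x̄₂) = √(24.0416² + 9.4615²) = 25.8364 for independent samples with unequal variances.
With t* = 2.074, the margin is 2.074 × 25.8364 = 53.5847.

53.585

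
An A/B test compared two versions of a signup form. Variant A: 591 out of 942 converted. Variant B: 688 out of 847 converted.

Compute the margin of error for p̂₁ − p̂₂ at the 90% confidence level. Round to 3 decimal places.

Sample proportions: 591/942 = 0.6274, 688/847 = 0.8123.
Each SE is √(p̂(1−p̂)/n): √(0.6274·0.3726/942) = 0.01575 and √(0.8123·0.1877/847) = 0.01342.
SE(p̂₁ − p̂₂) = √(SE₁² + SE₂²) = √(0.0002480625 + 0.0001800964) = 0.02069, since the two samples are independent.
At 90% confidence z* = 1.645; margin = 1.645 × 0.02069 = 0.03404.

0.034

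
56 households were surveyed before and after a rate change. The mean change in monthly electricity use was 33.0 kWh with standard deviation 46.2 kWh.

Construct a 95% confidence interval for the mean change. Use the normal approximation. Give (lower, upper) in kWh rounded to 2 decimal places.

This is a matched-pairs design, so SE = s_d/√n = 46.2/√56 = 6.1737.
Margin = 1.960 × 6.1737 = 12.1005; the interval is 33.0 ± 12.1005 = (20.90, 45.10).

(20.90, 45.10)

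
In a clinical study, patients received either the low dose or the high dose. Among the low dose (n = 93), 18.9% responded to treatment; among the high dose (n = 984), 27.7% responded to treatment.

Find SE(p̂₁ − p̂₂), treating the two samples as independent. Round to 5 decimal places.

0.04303

Each SE is √(p̂(1−p̂)/n): √(0.1890·0.8110/93) = 0.04060 and √(0.2770·0.7230/984) = 0.01427.
SE(p̂₁ − p̂₂) = √(SE₁² + SE₂²) = √(0.00164836 + 0.0002036329) = 0.04303, since the two samples are independent.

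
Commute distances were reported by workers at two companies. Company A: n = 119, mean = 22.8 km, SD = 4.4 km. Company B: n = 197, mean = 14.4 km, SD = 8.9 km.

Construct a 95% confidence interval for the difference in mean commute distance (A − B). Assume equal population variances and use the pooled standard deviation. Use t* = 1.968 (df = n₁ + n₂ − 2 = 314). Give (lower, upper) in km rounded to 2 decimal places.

s_p = √[((n₁−1)s₁² + (n₂−1)s₂²)/(n₁+n₂−2)] = √[(118·4.4² + 196·8.9²)/314] = 7.5312.
SE = 7.5312·√(1/119 + 1/197) = 0.8744.
With t* = 1.968, margin = 1.968 × 0.8744 = 1.7208.
x̄₁ − x̄₂ = 22.8 − 14.4 = 8.4000; interval 8.4000 ± 1.7208 = (6.68, 10.12).

(6.68, 10.12)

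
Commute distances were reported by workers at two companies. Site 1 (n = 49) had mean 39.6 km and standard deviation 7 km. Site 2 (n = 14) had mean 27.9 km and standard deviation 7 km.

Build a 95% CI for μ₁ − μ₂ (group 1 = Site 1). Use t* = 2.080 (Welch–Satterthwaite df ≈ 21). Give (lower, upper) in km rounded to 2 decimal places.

Standard errors of each mean: 7/√49 = 1.0000 and 7/√14 = 1.8708.
SE(x̄₁ − x̄₂) = √(1.0000² + 1.8708²) = 2.1213 for independent samples with unequal variances.
With t* = 2.080, the margin is 2.080 × 2.1213 = 4.4123.
x̄₁ − x̄₂ = 39.6 − 27.9 = 11.7000; the interval is 11.7000 ± 4.4123 = (7.29, 16.11).

(7.29, 16.11)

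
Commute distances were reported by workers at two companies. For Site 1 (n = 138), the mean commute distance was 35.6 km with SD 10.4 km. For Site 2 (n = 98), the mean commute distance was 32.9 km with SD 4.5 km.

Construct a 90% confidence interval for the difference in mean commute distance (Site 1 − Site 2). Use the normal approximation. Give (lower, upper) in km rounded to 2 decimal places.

(1.06, 4.34)

Per-group SEs: s₁/√n₁ = 10.4/√138 = 0.8853, s₂/√n₂ = 4.5/√98 = 0.4546.
Unpooled SE of the difference: √(0.78375609 + 0.20666116) = 0.9952.
Margin of error = z* · SE = 1.645 × 0.9952 = 1.6371.
x̄₁ − x̄₂ = 35.6 − 32.9 = 2.7000.
CI: 2.7000 ± 1.6371 = (1.06, 4.34).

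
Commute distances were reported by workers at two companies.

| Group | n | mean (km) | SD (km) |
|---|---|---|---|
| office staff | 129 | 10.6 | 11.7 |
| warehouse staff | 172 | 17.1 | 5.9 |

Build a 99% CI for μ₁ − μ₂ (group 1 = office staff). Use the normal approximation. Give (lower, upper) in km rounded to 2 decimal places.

(-9.40, -3.60)

Standard errors of each mean: 11.7/√129 = 1.0301 and 5.9/√172 = 0.4499.
SE(x̄₁ − x̄₂) = √(1.0301² + 0.4499²) = 1.1241 for independent samples with unequal variances.
With z* = 2.576, the margin is 2.576 × 1.1241 = 2.8957.
x̄₁ − x̄₂ = 10.6 − 17.1 = -6.5000; the interval is -6.5000 ± 2.8957 = (-9.40, -3.60).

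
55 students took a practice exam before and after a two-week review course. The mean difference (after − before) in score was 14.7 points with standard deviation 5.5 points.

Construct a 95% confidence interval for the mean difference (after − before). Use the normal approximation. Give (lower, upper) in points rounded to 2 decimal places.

(13.25, 16.15)

Paired design: SE = s_d/√n = 5.5/√55 = 0.7416.
z* = 1.960; margin of error = 1.960 × 0.7416 = 1.4535.
14.7 ± 1.4535 → (13.25, 16.15).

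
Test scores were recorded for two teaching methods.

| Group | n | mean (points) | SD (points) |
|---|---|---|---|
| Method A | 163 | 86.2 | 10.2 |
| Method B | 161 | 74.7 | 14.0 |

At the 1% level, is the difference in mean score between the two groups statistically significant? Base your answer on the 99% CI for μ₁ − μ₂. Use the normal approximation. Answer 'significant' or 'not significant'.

significant

Per-group SEs: s₁/√n₁ = 10.2/√163 = 0.7989, s₂/√n₂ = 14.0/√161 = 1.1034.
Unpooled SE of the difference: √(0.63824121 + 1.21749156) = 1.3623.
Margin of error = z* · SE = 2.576 × 1.3623 = 3.5093.
x̄₁ − x̄₂ = 86.2 − 74.7 = 11.5000.
CI: 11.5000 ± 3.5093 = (7.9907, 15.0093).
The interval (7.9907, 15.0093) does not contain 0, so the difference is significant.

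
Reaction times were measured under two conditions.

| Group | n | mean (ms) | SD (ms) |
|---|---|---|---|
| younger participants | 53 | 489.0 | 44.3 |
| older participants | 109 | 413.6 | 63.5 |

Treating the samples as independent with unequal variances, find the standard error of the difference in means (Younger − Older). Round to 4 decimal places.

8.6036

Per-group SEs: s₁/√n₁ = 44.3/√53 = 6.0851, s₂/√n₂ = 63.5/√109 = 6.0822.
Unpooled SE of the difference: √(37.02844201 + 36.99315684) = 8.6036.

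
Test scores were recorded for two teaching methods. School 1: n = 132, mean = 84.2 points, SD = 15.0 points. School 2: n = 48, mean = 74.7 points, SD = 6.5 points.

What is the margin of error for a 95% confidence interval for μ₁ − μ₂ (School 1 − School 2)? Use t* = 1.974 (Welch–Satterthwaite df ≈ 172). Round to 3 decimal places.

3.174

Standard errors of each mean: 15.0/√132 = 1.3056 and 6.5/√48 = 0.9382.
SE(x̄₁ − x̄₂) = √(1.3056² + 0.9382²) = 1.6077 for independent samples with unequal variances.
With t* = 1.974, the margin is 1.974 × 1.6077 = 3.1736.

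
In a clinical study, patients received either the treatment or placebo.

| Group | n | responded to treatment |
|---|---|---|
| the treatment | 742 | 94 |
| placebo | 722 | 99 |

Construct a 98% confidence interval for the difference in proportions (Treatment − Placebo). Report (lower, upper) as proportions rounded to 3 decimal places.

(-0.052, 0.031)

Sample proportions: 94/742 = 0.1267, 99/722 = 0.1371.
Each SE is √(p̂(1−p̂)/n): √(0.1267·0.8733/742) = 0.01221 and √(0.1371·0.8629/722) = 0.01280.
SE(p̂₁ − p̂₂) = √(SE₁² + SE₂²) = √(0.0001490841 + 0.00016384) = 0.01769, since the two samples are independent.
At 98% confidence z* = 2.326; margin = 2.326 × 0.01769 = 0.04115.
The difference is 0.1267 − 0.1371 = -0.0104, so the interval is -0.0104 ± 0.04115 = (-0.052, 0.031).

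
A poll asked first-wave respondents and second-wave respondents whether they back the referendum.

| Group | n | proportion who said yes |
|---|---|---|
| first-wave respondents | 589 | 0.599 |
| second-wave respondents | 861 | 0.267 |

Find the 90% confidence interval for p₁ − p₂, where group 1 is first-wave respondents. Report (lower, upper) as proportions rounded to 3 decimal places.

The two standard errors are √(0.5990×0.4010/589) = 0.02019 and √(0.2670×0.7330/861) = 0.01508.
Because the samples are independent, SE_diff = √(0.02019² + 0.01508²) = 0.02520.
Using z* = 1.645 for 90%, ME = 1.645 × 0.02520 = 0.04145.
p̂₁ − p̂₂ = 0.3320; interval 0.3320 ± 0.04145 gives (0.291, 0.373).

(0.291, 0.373)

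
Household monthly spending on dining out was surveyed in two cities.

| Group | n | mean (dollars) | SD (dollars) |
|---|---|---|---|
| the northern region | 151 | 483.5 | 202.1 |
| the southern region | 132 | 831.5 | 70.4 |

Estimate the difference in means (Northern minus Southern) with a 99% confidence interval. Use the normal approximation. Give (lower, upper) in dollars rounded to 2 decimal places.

(-393.21, -302.79)

Per-group SEs: s₁/√n₁ = 202.1/√151 = 16.4467, s₂/√n₂ = 70.4/√132 = 6.1275.
Unpooled SE of the difference: √(270.49394089 + 37.54625625) = 17.5511.
Margin of error = z* · SE = 2.576 × 17.5511 = 45.2116.
x̄₁ − x̄₂ = 483.5 − 831.5 = -348.0000.
CI: -348.0000 ± 45.2116 = (-393.21, -302.79).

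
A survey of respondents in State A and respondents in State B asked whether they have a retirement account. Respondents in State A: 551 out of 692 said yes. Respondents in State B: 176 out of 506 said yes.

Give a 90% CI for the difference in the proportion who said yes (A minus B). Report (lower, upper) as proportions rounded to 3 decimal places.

Sample proportions: 551/692 = 0.7962, 176/506 = 0.3478.
Each SE is √(p̂(1−p̂)/n): √(0.7962·0.2038/692) = 0.01531 and √(0.3478·0.6522/506) = 0.02117.
SE(p̂₁ − p̂₂) = √(SE₁² + SE₂²) = √(0.0002343961 + 0.0004481689) = 0.02613, since the two samples are independent.
At 90% confidence z* = 1.645; margin = 1.645 × 0.02613 = 0.04298.
The difference is 0.7962 − 0.3478 = 0.4484, so the interval is 0.4484 ± 0.04298 = (0.405, 0.491).

(0.405, 0.491)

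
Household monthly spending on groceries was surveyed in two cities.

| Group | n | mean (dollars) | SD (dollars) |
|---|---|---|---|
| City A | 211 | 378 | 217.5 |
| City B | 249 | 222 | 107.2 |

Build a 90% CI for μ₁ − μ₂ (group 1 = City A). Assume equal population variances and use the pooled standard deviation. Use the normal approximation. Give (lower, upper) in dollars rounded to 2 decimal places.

(130.28, 181.72)

Pooled variance s_p² = [210·217.5² + 248·107.2²] / (211+249−2) = 27913.2944, so s_p = 167.0727.
SE_diff = s_p·√(1/n₁ + 1/n₂) = 167.0727·√(1/211 + 1/249) = 15.6330.
z* = 1.645; margin = 1.645 × 15.6330 = 25.7163.
Difference = 378 − 222 = 156.0000.
156.0000 ± 25.7163 → (130.28, 181.72).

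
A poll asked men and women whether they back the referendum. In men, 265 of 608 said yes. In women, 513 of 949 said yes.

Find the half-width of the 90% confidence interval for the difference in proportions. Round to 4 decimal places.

First, p̂₁ = 265/608 = 0.4359; p̂₂ = 513/949 = 0.5406.
The two standard errors are √(0.4359×0.5641/608) = 0.02011 and √(0.5406×0.4594/949) = 0.01618.
Because the samples are independent, SE_diff = √(0.02011² + 0.01618²) = 0.02581.
Using z* = 1.645 for 90%, ME = 1.645 × 0.02581 = 0.04246.

0.0425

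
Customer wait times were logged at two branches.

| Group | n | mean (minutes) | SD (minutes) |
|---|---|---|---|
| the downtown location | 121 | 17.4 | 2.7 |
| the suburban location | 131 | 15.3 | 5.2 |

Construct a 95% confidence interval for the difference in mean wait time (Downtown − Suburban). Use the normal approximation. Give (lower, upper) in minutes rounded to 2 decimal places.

(1.09, 3.11)

Standard errors of each mean: 2.7/√121 = 0.2455 and 5.2/√131 = 0.4543.
SE(x̄₁ − x̄₂) = √(0.2455² + 0.4543²) = 0.5164 for independent samples with unequal variances.
With z* = 1.960, the margin is 1.960 × 0.5164 = 1.0121.
x̄₁ − x̄₂ = 17.4 − 15.3 = 2.1000; the interval is 2.1000 ± 1.0121 = (1.09, 3.11).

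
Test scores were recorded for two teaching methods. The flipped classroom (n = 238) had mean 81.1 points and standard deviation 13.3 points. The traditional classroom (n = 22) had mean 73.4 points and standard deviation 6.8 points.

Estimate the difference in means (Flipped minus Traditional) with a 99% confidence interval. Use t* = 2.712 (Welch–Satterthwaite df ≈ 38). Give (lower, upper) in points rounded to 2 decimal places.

(3.13, 12.27)

SE₁ = s₁/√n₁ = 13.3/√238 = 0.8621; SE₂ = 6.8/√22 = 1.4498.
Independent samples, unequal variances: SE_diff = √(SE₁² + SE₂²) = √(0.74321641 + 2.10192004) = 1.6868.
t* = 2.712, so margin of error = 2.712 × 1.6868 = 4.5746.
Difference in means = 81.1 − 73.4 = 7.7000.
7.7000 ± 4.5746 → (3.13, 12.27).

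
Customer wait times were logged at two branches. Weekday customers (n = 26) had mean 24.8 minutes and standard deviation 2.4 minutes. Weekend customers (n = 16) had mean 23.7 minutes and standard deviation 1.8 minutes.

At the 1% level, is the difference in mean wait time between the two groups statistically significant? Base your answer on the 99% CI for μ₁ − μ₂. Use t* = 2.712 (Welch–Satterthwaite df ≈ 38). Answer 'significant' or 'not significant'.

Per-group SEs: s₁/√n₁ = 2.4/√26 = 0.4707, s₂/√n₂ = 1.8/√16 = 0.4500.
Unpooled SE of the difference: √(0.22155849 + 0.2025) = 0.6512.
Margin of error = t* · SE = 2.712 × 0.6512 = 1.7661.
x̄₁ − x̄₂ = 24.8 − 23.7 = 1.1000.
CI: 1.1000 ± 1.7661 = (-0.6661, 2.8661).
The interval (-0.6661, 2.8661) contains 0, so the difference is not significant.

not significant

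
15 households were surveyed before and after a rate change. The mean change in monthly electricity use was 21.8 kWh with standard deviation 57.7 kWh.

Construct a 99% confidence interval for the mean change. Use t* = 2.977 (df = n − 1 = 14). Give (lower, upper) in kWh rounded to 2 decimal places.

This is a matched-pairs design, so SE = s_d/√n = 57.7/√15 = 14.8981.
Margin = 2.977 × 14.8981 = 44.3516; the interval is 21.8 ± 44.3516 = (-22.55, 66.15).

(-22.55, 66.15)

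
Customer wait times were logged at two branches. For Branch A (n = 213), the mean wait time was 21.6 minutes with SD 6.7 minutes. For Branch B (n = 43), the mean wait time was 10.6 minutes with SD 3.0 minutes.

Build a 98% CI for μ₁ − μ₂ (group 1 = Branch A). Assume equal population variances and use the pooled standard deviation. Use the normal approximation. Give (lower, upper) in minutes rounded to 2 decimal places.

Pooled variance s_p² = [212·6.7² + 42·3.0²] / (213+43−2) = 38.9554, so s_p = 6.2414.
SE_diff = s_p·√(1/n₁ + 1/n₂) = 6.2414·√(1/213 + 1/43) = 1.0435.
z* = 2.326; margin = 2.326 × 1.0435 = 2.4272.
Difference = 21.6 − 10.6 = 11.0000.
11.0000 ± 2.4272 → (8.57, 13.43).

(8.57, 13.43)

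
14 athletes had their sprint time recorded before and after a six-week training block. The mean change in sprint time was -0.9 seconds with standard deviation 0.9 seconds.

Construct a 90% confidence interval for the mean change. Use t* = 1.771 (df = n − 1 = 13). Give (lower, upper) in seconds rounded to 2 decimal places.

(-1.33, -0.47)

This is a matched-pairs design, so SE = s_d/√n = 0.9/√14 = 0.2405.
Margin = 1.771 × 0.2405 = 0.4259; the interval is -0.9 ± 0.4259 = (-1.33, -0.47).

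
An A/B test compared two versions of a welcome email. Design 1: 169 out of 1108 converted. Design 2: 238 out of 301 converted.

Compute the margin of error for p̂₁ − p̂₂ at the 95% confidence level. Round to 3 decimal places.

First, p̂₁ = 169/1108 = 0.1525; p̂₂ = 238/301 = 0.7907.
The two standard errors are √(0.1525×0.8475/1108) = 0.01080 and √(0.7907×0.2093/301) = 0.02345.
Because the samples are independent, SE_diff = √(0.01080² + 0.02345²) = 0.02582.
Using z* = 1.960 for 95%, ME = 1.960 × 0.02582 = 0.05061.

0.051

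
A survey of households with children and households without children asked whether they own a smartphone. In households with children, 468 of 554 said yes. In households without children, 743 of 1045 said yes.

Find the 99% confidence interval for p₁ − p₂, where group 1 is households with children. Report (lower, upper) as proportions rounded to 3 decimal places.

(0.080, 0.187)

First, p̂₁ = 468/554 = 0.8448; p̂₂ = 743/1045 = 0.7110.
The two standard errors are √(0.8448×0.1552/554) = 0.01538 and √(0.7110×0.2890/1045) = 0.01402.
Because the samples are independent, SE_diff = √(0.01538² + 0.01402²) = 0.02081.
Using z* = 2.576 for 99%, ME = 2.576 × 0.02081 = 0.05361.
p̂₁ − p̂₂ = 0.1338; interval 0.1338 ± 0.05361 gives (0.080, 0.187).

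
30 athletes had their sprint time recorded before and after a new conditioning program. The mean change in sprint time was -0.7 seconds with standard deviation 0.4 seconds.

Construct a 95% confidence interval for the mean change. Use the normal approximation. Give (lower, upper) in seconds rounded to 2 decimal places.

This is a matched-pairs design, so SE = s_d/√n = 0.4/√30 = 0.0730.
Margin = 1.960 × 0.0730 = 0.1431; the interval is -0.7 ± 0.1431 = (-0.84, -0.56).

(-0.84, -0.56)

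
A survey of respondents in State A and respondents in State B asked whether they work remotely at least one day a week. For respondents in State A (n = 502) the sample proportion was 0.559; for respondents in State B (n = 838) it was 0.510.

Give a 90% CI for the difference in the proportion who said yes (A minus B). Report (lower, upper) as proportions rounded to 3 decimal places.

Each SE is √(p̂(1−p̂)/n): √(0.5590·0.4410/502) = 0.02216 and √(0.5100·0.4900/838) = 0.01727.
SE(p̂₁ − p̂₂) = √(SE₁² + SE₂²) = √(0.0004910656 + 0.0002982529) = 0.02809, since the two samples are independent.
At 90% confidence z* = 1.645; margin = 1.645 × 0.02809 = 0.04621.
The difference is 0.5590 − 0.5100 = 0.0490, so the interval is 0.0490 ± 0.04621 = (0.003, 0.095).

(0.003, 0.095)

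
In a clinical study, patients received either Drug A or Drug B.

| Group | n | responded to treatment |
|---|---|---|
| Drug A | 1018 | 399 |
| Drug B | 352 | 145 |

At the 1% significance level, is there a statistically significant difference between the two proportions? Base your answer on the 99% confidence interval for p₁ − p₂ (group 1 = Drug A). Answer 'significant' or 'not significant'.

not significant

p̂₁ = 399/1018 = 0.3919 and p̂₂ = 145/352 = 0.4119.
SE₁ = √(p̂₁(1−p̂₁)/n₁) = √(0.3919·0.6081/1018) = 0.01530; SE₂ = √(0.4119·0.5881/352) = 0.02623.
Independent samples: SE of the difference = √(SE₁² + SE₂²) = √(0.00023409 + 0.0006880129) = 0.03037.
z* for 99% confidence is 2.576, so the margin of error is 2.576 × 0.03037 = 0.07823.
Point estimate p̂₁ − p̂₂ = 0.3919 − 0.4119 = -0.0200.
-0.0200 ± 0.07823 → (-0.09823, 0.05823).
The interval (-0.09823, 0.05823) contains 0, so the difference is not significant.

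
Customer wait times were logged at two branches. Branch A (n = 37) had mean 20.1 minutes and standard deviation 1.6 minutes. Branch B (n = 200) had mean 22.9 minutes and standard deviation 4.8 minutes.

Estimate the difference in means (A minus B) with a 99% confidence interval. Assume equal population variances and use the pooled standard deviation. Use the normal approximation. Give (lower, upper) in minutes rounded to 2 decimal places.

s_p = √[((n₁−1)s₁² + (n₂−1)s₂²)/(n₁+n₂−2)] = √[(36·1.6² + 199·4.8²)/235] = 4.4612.
SE = 4.4612·√(1/37 + 1/200) = 0.7984.
With z* = 2.576, margin = 2.576 × 0.7984 = 2.0567.
x̄₁ − x̄₂ = 20.1 − 22.9 = -2.8000; interval -2.8000 ± 2.0567 = (-4.86, -0.74).

(-4.86, -0.74)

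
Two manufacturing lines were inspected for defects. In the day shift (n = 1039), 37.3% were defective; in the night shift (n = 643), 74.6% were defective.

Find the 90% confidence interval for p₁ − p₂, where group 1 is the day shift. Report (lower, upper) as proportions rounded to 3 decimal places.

Each SE is √(p̂(1−p̂)/n): √(0.3730·0.6270/1039) = 0.01500 and √(0.7460·0.2540/643) = 0.01717.
SE(p̂₁ − p̂₂) = √(SE₁² + SE₂²) = √(0.000225 + 0.0002948089) = 0.02280, since the two samples are independent.
At 90% confidence z* = 1.645; margin = 1.645 × 0.02280 = 0.03751.
The difference is 0.3730 − 0.7460 = -0.3730, so the interval is -0.3730 ± 0.03751 = (-0.411, -0.335).

(-0.411, -0.335)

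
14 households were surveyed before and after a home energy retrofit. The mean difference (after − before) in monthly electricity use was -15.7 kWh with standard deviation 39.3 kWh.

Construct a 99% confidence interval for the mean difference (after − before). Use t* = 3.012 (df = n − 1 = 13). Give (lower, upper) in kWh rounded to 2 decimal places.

(-47.34, 15.94)

This is a matched-pairs design, so SE = s_d/√n = 39.3/√14 = 10.5034.
Margin = 3.012 × 10.5034 = 31.6362; the interval is -15.7 ± 31.6362 = (-47.34, 15.94).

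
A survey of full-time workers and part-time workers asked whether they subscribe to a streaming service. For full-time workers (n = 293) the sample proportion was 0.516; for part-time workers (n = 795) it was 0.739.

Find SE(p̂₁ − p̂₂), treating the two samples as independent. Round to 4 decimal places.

Each SE is √(p̂(1−p̂)/n): √(0.5160·0.4840/293) = 0.02920 and √(0.7390·0.2610/795) = 0.01558.
SE(p̂₁ − p̂₂) = √(SE₁² + SE₂²) = √(0.00085264 + 0.0002427364) = 0.03310, since the two samples are independent.

0.0331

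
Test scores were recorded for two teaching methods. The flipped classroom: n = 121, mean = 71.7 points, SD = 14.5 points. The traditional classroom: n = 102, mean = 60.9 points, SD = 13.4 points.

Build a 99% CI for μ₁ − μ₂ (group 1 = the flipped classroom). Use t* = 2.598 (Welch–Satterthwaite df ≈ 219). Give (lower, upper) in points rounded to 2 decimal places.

SE₁ = s₁/√n₁ = 14.5/√121 = 1.3182; SE₂ = 13.4/√102 = 1.3268.
Independent samples, unequal variances: SE_diff = √(SE₁² + SE₂²) = √(1.73765124 + 1.76039824) = 1.8703.
t* = 2.598, so margin of error = 2.598 × 1.8703 = 4.8590.
Difference in means = 71.7 − 60.9 = 10.8000.
10.8000 ± 4.8590 → (5.94, 15.66).

(5.94, 15.66)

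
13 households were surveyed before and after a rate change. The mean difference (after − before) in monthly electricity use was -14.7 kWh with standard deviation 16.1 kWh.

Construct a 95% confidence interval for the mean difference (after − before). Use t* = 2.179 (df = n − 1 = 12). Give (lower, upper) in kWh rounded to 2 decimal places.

(-24.43, -4.97)

Paired design: SE = s_d/√n = 16.1/√13 = 4.4653.
t* = 2.179; margin of error = 2.179 × 4.4653 = 9.7299.
-14.7 ± 9.7299 → (-24.43, -4.97).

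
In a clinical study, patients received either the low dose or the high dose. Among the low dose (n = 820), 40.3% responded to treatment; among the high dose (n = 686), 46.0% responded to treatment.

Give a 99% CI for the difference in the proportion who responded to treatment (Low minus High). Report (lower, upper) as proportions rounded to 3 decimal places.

Each SE is √(p̂(1−p̂)/n): √(0.4030·0.5970/820) = 0.01713 and √(0.4600·0.5400/686) = 0.01903.
SE(p̂₁ − p̂₂) = √(SE₁² + SE₂²) = √(0.0002934369 + 0.0003621409) = 0.02560, since the two samples are independent.
At 99% confidence z* = 2.576; margin = 2.576 × 0.02560 = 0.06595.
The difference is 0.4030 − 0.4600 = -0.0570, so the interval is -0.0570 ± 0.06595 = (-0.123, 0.009).

(-0.123, 0.009)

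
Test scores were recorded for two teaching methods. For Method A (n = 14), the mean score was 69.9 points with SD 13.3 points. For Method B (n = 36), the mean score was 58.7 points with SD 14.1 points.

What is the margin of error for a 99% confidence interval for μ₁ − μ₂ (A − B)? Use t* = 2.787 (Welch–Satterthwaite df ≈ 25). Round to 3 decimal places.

SE₁ = s₁/√n₁ = 13.3/√14 = 3.5546; SE₂ = 14.1/√36 = 2.3500.
Independent samples, unequal variances: SE_diff = √(SE₁² + SE₂²) = √(12.63518116 + 5.5225) = 4.2612.
t* = 2.787, so margin of error = 2.787 × 4.2612 = 11.8760.

11.876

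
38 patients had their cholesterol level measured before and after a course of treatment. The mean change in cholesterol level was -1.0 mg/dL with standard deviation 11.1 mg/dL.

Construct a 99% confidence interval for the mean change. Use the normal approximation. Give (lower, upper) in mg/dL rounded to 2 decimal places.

Paired design: SE = s_d/√n = 11.1/√38 = 1.8007.
z* = 2.576; margin of error = 2.576 × 1.8007 = 4.6386.
-1.0 ± 4.6386 → (-5.64, 3.64).

(-5.64, 3.64)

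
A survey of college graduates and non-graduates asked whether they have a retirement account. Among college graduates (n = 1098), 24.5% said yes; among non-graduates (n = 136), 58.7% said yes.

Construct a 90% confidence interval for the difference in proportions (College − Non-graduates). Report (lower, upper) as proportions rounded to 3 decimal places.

(-0.415, -0.269)

Each SE is √(p̂(1−p̂)/n): √(0.2450·0.7550/1098) = 0.01298 and √(0.5870·0.4130/136) = 0.04222.
SE(p̂₁ − p̂₂) = √(SE₁² + SE₂²) = √(0.0001684804 + 0.0017825284) = 0.04417, since the two samples are independent.
At 90% confidence z* = 1.645; margin = 1.645 × 0.04417 = 0.07266.
The difference is 0.2450 − 0.5870 = -0.3420, so the interval is -0.3420 ± 0.07266 = (-0.415, -0.269).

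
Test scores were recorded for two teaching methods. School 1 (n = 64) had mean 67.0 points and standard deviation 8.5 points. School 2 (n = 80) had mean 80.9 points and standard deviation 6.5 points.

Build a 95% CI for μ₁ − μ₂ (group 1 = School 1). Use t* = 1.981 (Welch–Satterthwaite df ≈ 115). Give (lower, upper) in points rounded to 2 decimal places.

(-16.45, -11.35)

Standard errors of each mean: 8.5/√64 = 1.0625 and 6.5/√80 = 0.7267.
SE(x̄₁ − x̄₂) = √(1.0625² + 0.7267²) = 1.2872 for independent samples with unequal variances.
With t* = 1.981, the margin is 1.981 × 1.2872 = 2.5499.
x̄₁ − x̄₂ = 67.0 − 80.9 = -13.9000; the interval is -13.9000 ± 2.5499 = (-16.45, -11.35).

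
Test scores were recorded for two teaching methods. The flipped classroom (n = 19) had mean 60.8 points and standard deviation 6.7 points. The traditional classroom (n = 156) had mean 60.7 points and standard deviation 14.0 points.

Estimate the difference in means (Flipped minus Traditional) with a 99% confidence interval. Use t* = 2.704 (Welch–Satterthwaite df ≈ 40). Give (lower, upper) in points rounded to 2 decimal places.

(-5.04, 5.24)

Per-group SEs: s₁/√n₁ = 6.7/√19 = 1.5371, s₂/√n₂ = 14.0/√156 = 1.1209.
Unpooled SE of the difference: √(2.36267641 + 1.25641681) = 1.9024.
Margin of error = t* · SE = 2.704 × 1.9024 = 5.1441.
x̄₁ − x̄₂ = 60.8 − 60.7 = 0.1000.
CI: 0.1000 ± 5.1441 = (-5.04, 5.24).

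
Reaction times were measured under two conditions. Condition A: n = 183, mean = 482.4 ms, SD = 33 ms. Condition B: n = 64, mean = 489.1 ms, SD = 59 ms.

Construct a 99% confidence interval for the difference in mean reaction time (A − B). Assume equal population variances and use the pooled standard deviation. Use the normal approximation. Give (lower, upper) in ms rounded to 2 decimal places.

(-22.14, 8.74)

s_p = √[((n₁−1)s₁² + (n₂−1)s₂²)/(n₁+n₂−2)] = √[(182·33² + 63·59²)/245] = 41.2806.
SE = 41.2806·√(1/183 + 1/64) = 5.9949.
With z* = 2.576, margin = 2.576 × 5.9949 = 15.4429.
x̄₁ − x̄₂ = 482.4 − 489.1 = -6.7000; interval -6.7000 ± 15.4429 = (-22.14, 8.74).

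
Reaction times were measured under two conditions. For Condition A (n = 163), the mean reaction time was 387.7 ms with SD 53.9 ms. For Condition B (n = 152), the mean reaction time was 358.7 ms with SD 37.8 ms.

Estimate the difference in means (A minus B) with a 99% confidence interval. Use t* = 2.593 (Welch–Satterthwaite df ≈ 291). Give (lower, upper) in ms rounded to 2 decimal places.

SE₁ = s₁/√n₁ = 53.9/√163 = 4.2218; SE₂ = 37.8/√152 = 3.0660.
Independent samples, unequal variances: SE_diff = √(SE₁² + SE₂²) = √(17.82359524 + 9.400356) = 5.2177.
t* = 2.593, so margin of error = 2.593 × 5.2177 = 13.5295.
Difference in means = 387.7 − 358.7 = 29.0000.
29.0000 ± 13.5295 → (15.47, 42.53).

(15.47, 42.53)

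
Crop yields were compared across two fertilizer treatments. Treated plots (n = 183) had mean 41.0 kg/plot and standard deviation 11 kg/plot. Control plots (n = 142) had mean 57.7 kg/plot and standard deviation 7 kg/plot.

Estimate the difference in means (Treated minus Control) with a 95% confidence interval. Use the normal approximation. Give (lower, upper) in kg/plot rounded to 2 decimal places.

(-18.67, -14.73)

Per-group SEs: s₁/√n₁ = 11/√183 = 0.8131, s₂/√n₂ = 7/√142 = 0.5874.
Unpooled SE of the difference: √(0.66113161 + 0.34503876) = 1.0031.
Margin of error = z* · SE = 1.960 × 1.0031 = 1.9661.
x̄₁ − x̄₂ = 41.0 − 57.7 = -16.7000.
CI: -16.7000 ± 1.9661 = (-18.67, -14.73).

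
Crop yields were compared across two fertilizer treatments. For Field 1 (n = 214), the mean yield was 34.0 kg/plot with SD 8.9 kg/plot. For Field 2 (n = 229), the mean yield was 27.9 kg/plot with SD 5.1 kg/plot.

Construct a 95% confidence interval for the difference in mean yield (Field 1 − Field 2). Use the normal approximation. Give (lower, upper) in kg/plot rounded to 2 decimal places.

(4.74, 7.46)

Per-group SEs: s₁/√n₁ = 8.9/√214 = 0.6084, s₂/√n₂ = 5.1/√229 = 0.3370.
Unpooled SE of the difference: √(0.37015056 + 0.113569) = 0.6955.
Margin of error = z* · SE = 1.960 × 0.6955 = 1.3632.
x̄₁ − x̄₂ = 34.0 − 27.9 = 6.1000.
CI: 6.1000 ± 1.3632 = (4.74, 7.46).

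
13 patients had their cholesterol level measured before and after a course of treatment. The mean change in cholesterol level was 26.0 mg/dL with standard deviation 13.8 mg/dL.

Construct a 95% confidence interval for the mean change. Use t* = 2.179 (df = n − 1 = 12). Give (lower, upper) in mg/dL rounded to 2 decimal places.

(17.66, 34.34)

This is a matched-pairs design, so SE = s_d/√n = 13.8/√13 = 3.8274.
Margin = 2.179 × 3.8274 = 8.3399; the interval is 26.0 ± 8.3399 = (17.66, 34.34).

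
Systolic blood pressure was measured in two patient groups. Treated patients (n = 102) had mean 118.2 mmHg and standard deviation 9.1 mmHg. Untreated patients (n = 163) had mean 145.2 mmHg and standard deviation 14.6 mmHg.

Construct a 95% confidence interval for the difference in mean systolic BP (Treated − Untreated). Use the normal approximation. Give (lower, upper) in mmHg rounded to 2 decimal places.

(-29.85, -24.15)

SE₁ = s₁/√n₁ = 9.1/√102 = 0.9010; SE₂ = 14.6/√163 = 1.1436.
Independent samples, unequal variances: SE_diff = √(SE₁² + SE₂²) = √(0.811801 + 1.30782096) = 1.4559.
z* = 1.960, so margin of error = 1.960 × 1.4559 = 2.8536.
Difference in means = 118.2 − 145.2 = -27.0000.
-27.0000 ± 2.8536 → (-29.85, -24.15).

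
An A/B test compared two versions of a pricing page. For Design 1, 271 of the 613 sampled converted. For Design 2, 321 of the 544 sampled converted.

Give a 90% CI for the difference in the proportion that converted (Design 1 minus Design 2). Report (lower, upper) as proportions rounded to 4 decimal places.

(-0.1959, -0.1001)

First, p̂₁ = 271/613 = 0.4421; p̂₂ = 321/544 = 0.5901.
The two standard errors are √(0.4421×0.5579/613) = 0.02006 and √(0.5901×0.4099/544) = 0.02109.
Because the samples are independent, SE_diff = √(0.02006² + 0.02109²) = 0.02911.
Using z* = 1.645 for 90%, ME = 1.645 × 0.02911 = 0.04789.
p̂₁ − p̂₂ = -0.1480; interval -0.1480 ± 0.04789 gives (-0.1959, -0.1001).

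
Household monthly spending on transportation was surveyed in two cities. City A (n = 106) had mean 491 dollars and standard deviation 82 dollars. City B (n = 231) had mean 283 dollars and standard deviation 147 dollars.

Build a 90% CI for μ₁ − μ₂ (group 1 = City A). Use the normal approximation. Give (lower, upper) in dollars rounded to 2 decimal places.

(187.39, 228.61)

Standard errors of each mean: 82/√106 = 7.9645 and 147/√231 = 9.6719.
SE(x̄₁ − x̄₂) = √(7.9645² + 9.6719²) = 12.5291 for independent samples with unequal variances.
With z* = 1.645, the margin is 1.645 × 12.5291 = 20.6104.
x̄₁ − x̄₂ = 491 − 283 = 208.0000; the interval is 208.0000 ± 20.6104 = (187.39, 228.61).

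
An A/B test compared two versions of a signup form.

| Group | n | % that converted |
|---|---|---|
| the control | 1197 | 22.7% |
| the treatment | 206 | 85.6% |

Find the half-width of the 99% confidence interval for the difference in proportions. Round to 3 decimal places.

Each SE is √(p̂(1−p̂)/n): √(0.2270·0.7730/1197) = 0.01211 and √(0.8560·0.1440/206) = 0.02446.
SE(p̂₁ − p̂₂) = √(SE₁² + SE₂²) = √(0.0001466521 + 0.0005982916) = 0.02729, since the two samples are independent.
At 99% confidence z* = 2.576; margin = 2.576 × 0.02729 = 0.07030.

0.070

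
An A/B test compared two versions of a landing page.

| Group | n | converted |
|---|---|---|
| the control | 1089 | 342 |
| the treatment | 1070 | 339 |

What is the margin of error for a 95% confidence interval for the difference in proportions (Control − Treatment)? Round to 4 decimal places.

0.0392

First, p̂₁ = 342/1089 = 0.3140; p̂₂ = 339/1070 = 0.3168.
The two standard errors are √(0.3140×0.6860/1089) = 0.01406 and √(0.3168×0.6832/1070) = 0.01422.
Because the samples are independent, SE_diff = √(0.01406² + 0.01422²) = 0.02000.
Using z* = 1.960 for 95%, ME = 1.960 × 0.02000 = 0.03920.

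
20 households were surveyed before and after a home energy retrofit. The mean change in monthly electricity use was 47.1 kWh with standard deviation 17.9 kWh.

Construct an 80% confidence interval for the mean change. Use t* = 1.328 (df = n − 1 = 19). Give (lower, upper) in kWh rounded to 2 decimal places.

(41.78, 52.42)

Paired design: SE = s_d/√n = 17.9/√20 = 4.0026.
t* = 1.328; margin of error = 1.328 × 4.0026 = 5.3155.
47.1 ± 5.3155 → (41.78, 52.42).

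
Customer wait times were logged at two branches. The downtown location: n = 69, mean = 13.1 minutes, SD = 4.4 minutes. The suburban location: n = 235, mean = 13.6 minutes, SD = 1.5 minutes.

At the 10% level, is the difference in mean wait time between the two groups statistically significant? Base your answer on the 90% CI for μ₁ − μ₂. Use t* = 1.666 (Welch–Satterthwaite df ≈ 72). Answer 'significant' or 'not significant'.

Per-group SEs: s₁/√n₁ = 4.4/√69 = 0.5297, s₂/√n₂ = 1.5/√235 = 0.0978.
Unpooled SE of the difference: √(0.28058209 + 0.00956484) = 0.5387.
Margin of error = t* · SE = 1.666 × 0.5387 = 0.8975.
x̄₁ − x̄₂ = 13.1 − 13.6 = -0.5000.
CI: -0.5000 ± 0.8975 = (-1.3975, 0.3975).
The interval (-1.3975, 0.3975) contains 0, so the difference is not significant.

not significant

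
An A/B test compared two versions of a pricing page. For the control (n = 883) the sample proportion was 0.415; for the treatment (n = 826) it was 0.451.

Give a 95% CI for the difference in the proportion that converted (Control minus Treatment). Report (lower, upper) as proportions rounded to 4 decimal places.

The two standard errors are √(0.4150×0.5850/883) = 0.01658 and √(0.4510×0.5490/826) = 0.01731.
Because the samples are independent, SE_diff = √(0.01658² + 0.01731²) = 0.02397.
Using z* = 1.960 for 95%, ME = 1.960 × 0.02397 = 0.04698.
p̂₁ − p̂₂ = -0.0360; interval -0.0360 ± 0.04698 gives (-0.0830, 0.0110).

(-0.0830, 0.0110)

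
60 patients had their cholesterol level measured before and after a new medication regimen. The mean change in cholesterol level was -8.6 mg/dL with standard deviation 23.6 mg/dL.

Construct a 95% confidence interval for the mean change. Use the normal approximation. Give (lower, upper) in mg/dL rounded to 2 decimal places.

This is a matched-pairs design, so SE = s_d/√n = 23.6/√60 = 3.0467.
Margin = 1.960 × 3.0467 = 5.9715; the interval is -8.6 ± 5.9715 = (-14.57, -2.63).

(-14.57, -2.63)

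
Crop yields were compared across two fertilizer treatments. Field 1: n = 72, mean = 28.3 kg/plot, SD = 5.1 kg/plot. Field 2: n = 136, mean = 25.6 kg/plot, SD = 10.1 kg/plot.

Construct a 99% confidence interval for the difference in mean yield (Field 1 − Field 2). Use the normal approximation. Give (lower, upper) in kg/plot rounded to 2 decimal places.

Standard errors of each mean: 5.1/√72 = 0.6010 and 10.1/√136 = 0.8661.
SE(x̄₁ − x̄₂) = √(0.6010² + 0.8661²) = 1.0542 for independent samples with unequal variances.
With z* = 2.576, the margin is 2.576 × 1.0542 = 2.7156.
x̄₁ − x̄₂ = 28.3 − 25.6 = 2.7000; the interval is 2.7000 ± 2.7156 = (-0.02, 5.42).

(-0.02, 5.42)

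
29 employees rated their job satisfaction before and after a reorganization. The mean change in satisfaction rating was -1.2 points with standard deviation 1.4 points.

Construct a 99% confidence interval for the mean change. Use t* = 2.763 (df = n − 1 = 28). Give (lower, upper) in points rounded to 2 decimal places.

(-1.92, -0.48)

Paired design: SE = s_d/√n = 1.4/√29 = 0.2600.
t* = 2.763; margin of error = 2.763 × 0.2600 = 0.7184.
-1.2 ± 0.7184 → (-1.92, -0.48).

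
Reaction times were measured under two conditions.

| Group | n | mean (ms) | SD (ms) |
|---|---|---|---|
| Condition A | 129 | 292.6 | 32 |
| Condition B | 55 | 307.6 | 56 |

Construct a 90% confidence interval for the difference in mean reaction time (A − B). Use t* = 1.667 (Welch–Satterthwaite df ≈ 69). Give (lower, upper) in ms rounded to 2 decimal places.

(-28.44, -1.56)

Standard errors of each mean: 32/√129 = 2.8174 and 56/√55 = 7.5510.
SE(x̄₁ − x̄₂) = √(2.8174² + 7.5510²) = 8.0595 for independent samples with unequal variances.
With t* = 1.667, the margin is 1.667 × 8.0595 = 13.4352.
x̄₁ − x̄₂ = 292.6 − 307.6 = -15.0000; the interval is -15.0000 ± 13.4352 = (-28.44, -1.56).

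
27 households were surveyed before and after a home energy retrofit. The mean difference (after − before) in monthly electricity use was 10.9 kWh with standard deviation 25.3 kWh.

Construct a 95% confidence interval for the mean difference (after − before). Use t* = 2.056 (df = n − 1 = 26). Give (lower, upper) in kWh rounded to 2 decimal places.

Paired design: SE = s_d/√n = 25.3/√27 = 4.8690.
t* = 2.056; margin of error = 2.056 × 4.8690 = 10.0107.
10.9 ± 10.0107 → (0.89, 20.91).

(0.89, 20.91)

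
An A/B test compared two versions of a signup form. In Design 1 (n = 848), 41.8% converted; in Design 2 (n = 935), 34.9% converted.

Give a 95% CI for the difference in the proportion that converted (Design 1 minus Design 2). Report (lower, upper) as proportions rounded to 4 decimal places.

(0.0239, 0.1141)

SE₁ = √(p̂₁(1−p̂₁)/n₁) = √(0.4180·0.5820/848) = 0.01694; SE₂ = √(0.3490·0.6510/935) = 0.01559.
Independent samples: SE of the difference = √(SE₁² + SE₂²) = √(0.0002869636 + 0.0002430481) = 0.02302.
z* for 95% confidence is 1.960, so the margin of error is 1.960 × 0.02302 = 0.04512.
Point estimate p̂₁ − p̂₂ = 0.4180 − 0.3490 = 0.0690.
0.0690 ± 0.04512 → (0.0239, 0.1141).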